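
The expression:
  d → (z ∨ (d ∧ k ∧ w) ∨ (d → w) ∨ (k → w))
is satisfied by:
  {w: True, z: True, k: False, d: False}
  {w: True, k: False, z: False, d: False}
  {z: True, w: False, k: False, d: False}
  {w: False, k: False, z: False, d: False}
  {d: True, w: True, z: True, k: False}
  {d: True, w: True, k: False, z: False}
  {d: True, z: True, w: False, k: False}
  {d: True, w: False, k: False, z: False}
  {w: True, k: True, z: True, d: False}
  {w: True, k: True, d: False, z: False}
  {k: True, z: True, d: False, w: False}
  {k: True, d: False, z: False, w: False}
  {w: True, k: True, d: True, z: True}
  {w: True, k: True, d: True, z: False}
  {k: True, d: True, z: True, w: False}


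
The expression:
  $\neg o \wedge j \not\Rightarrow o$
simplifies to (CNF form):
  $j \wedge \neg o$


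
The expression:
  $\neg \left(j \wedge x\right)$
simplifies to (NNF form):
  $\neg j \vee \neg x$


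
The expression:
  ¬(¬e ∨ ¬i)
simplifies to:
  e ∧ i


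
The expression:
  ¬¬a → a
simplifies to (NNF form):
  True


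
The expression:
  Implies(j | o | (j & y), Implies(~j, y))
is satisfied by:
  {y: True, j: True, o: False}
  {y: True, j: False, o: False}
  {j: True, y: False, o: False}
  {y: False, j: False, o: False}
  {y: True, o: True, j: True}
  {y: True, o: True, j: False}
  {o: True, j: True, y: False}


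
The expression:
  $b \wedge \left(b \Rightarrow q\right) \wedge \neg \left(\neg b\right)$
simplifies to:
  $b \wedge q$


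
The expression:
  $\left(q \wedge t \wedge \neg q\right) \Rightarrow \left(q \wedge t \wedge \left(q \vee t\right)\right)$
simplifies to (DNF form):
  $\text{True}$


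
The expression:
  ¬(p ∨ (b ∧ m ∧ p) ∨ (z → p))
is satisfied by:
  {z: True, p: False}


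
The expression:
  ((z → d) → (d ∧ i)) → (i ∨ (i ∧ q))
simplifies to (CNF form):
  d ∨ i ∨ ¬z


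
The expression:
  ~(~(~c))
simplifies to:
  ~c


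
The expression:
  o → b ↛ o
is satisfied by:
  {o: False}


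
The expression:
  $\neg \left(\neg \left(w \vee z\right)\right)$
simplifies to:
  $w \vee z$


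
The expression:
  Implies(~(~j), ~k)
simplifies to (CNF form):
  ~j | ~k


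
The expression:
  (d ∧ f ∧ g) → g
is always true.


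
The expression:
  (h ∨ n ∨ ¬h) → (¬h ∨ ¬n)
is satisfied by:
  {h: False, n: False}
  {n: True, h: False}
  {h: True, n: False}


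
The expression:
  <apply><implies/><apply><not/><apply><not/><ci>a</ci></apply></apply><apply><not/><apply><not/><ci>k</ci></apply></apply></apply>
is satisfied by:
  {k: True, a: False}
  {a: False, k: False}
  {a: True, k: True}


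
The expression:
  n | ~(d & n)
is always true.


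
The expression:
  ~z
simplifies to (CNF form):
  ~z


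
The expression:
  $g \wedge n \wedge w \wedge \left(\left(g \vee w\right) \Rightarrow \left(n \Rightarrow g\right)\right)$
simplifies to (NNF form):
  $g \wedge n \wedge w$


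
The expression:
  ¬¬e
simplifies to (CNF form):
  e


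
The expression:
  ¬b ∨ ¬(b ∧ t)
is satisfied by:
  {t: False, b: False}
  {b: True, t: False}
  {t: True, b: False}


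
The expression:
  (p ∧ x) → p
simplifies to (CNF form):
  True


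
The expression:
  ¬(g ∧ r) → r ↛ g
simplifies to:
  r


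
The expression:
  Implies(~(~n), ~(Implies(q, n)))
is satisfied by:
  {n: False}


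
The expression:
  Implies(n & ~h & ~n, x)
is always true.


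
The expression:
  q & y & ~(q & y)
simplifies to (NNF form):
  False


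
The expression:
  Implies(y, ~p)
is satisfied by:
  {p: False, y: False}
  {y: True, p: False}
  {p: True, y: False}


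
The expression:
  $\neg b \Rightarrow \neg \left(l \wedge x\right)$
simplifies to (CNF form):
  $b \vee \neg l \vee \neg x$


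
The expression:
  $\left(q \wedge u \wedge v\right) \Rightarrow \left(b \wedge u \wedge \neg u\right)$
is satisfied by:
  {u: False, v: False, q: False}
  {q: True, u: False, v: False}
  {v: True, u: False, q: False}
  {q: True, v: True, u: False}
  {u: True, q: False, v: False}
  {q: True, u: True, v: False}
  {v: True, u: True, q: False}


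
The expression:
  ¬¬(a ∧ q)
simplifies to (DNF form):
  a ∧ q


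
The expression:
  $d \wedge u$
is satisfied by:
  {u: True, d: True}


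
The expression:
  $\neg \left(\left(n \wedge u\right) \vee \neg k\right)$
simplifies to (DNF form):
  $\left(k \wedge \neg n\right) \vee \left(k \wedge \neg u\right)$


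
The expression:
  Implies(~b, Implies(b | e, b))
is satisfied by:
  {b: True, e: False}
  {e: False, b: False}
  {e: True, b: True}


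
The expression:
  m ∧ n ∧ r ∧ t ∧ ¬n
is never true.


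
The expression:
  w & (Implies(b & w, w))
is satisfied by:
  {w: True}


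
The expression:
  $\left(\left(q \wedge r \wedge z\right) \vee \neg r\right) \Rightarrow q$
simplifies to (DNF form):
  $q \vee r$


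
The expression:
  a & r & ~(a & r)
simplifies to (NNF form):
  False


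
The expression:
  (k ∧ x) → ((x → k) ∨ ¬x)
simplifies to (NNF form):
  True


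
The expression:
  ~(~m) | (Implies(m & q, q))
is always true.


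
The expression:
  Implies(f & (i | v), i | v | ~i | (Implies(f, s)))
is always true.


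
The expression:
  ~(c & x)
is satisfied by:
  {c: False, x: False}
  {x: True, c: False}
  {c: True, x: False}


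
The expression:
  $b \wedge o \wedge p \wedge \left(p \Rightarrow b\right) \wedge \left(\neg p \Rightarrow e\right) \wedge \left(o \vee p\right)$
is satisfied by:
  {p: True, b: True, o: True}


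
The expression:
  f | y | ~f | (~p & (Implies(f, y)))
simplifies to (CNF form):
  True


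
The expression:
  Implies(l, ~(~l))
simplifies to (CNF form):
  True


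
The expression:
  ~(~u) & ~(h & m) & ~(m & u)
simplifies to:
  u & ~m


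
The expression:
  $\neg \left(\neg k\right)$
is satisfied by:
  {k: True}


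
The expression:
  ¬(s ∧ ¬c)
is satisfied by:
  {c: True, s: False}
  {s: False, c: False}
  {s: True, c: True}


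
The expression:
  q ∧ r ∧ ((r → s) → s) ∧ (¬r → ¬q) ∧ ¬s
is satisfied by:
  {r: True, q: True, s: False}


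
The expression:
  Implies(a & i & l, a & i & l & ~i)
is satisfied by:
  {l: False, a: False, i: False}
  {i: True, l: False, a: False}
  {a: True, l: False, i: False}
  {i: True, a: True, l: False}
  {l: True, i: False, a: False}
  {i: True, l: True, a: False}
  {a: True, l: True, i: False}


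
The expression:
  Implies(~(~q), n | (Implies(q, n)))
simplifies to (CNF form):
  n | ~q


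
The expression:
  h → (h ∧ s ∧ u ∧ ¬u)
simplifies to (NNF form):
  ¬h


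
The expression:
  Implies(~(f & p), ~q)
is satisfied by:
  {f: True, p: True, q: False}
  {f: True, p: False, q: False}
  {p: True, f: False, q: False}
  {f: False, p: False, q: False}
  {q: True, f: True, p: True}


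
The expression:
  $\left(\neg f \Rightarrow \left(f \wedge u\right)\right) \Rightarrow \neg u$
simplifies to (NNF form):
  $\neg f \vee \neg u$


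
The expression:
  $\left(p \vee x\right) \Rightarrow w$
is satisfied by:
  {w: True, p: False, x: False}
  {x: True, w: True, p: False}
  {w: True, p: True, x: False}
  {x: True, w: True, p: True}
  {x: False, p: False, w: False}


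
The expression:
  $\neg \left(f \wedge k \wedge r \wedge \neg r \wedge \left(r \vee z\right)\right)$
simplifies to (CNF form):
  $\text{True}$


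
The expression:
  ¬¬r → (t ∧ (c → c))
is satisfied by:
  {t: True, r: False}
  {r: False, t: False}
  {r: True, t: True}


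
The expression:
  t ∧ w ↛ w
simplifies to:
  False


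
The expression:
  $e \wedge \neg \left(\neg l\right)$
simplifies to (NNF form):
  $e \wedge l$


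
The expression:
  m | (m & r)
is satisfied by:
  {m: True}


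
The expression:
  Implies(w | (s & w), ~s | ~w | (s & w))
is always true.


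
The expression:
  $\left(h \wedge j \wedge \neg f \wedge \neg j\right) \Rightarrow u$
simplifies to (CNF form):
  $\text{True}$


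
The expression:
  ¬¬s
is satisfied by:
  {s: True}


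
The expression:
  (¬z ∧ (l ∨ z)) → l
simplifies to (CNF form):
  True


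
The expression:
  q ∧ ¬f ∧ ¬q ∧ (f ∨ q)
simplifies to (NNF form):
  False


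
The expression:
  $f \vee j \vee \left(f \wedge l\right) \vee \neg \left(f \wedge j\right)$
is always true.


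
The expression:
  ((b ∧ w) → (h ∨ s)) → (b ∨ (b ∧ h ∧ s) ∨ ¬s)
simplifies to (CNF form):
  b ∨ ¬s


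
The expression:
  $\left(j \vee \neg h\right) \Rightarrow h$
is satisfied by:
  {h: True}


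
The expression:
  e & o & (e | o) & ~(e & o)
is never true.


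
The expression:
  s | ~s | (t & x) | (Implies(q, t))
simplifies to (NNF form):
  True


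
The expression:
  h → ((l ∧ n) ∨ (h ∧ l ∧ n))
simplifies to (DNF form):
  (l ∧ n) ∨ ¬h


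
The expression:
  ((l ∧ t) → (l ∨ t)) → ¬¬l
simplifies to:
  l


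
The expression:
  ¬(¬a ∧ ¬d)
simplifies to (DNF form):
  a ∨ d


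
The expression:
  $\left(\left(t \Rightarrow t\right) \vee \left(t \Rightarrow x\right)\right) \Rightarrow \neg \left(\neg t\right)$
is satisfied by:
  {t: True}


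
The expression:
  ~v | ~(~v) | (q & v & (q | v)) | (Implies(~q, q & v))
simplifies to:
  True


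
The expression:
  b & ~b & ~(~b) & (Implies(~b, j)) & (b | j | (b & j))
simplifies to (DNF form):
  False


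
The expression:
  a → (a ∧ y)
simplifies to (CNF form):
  y ∨ ¬a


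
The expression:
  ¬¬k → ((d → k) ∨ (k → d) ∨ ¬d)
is always true.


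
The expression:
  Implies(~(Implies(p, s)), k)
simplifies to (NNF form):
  k | s | ~p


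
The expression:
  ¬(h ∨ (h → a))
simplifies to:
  False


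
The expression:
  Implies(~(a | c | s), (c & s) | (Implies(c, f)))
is always true.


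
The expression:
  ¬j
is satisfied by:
  {j: False}


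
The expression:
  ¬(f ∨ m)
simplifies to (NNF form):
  ¬f ∧ ¬m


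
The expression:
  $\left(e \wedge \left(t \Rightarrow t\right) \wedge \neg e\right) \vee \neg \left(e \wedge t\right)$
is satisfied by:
  {e: False, t: False}
  {t: True, e: False}
  {e: True, t: False}


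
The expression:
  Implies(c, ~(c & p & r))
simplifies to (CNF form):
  ~c | ~p | ~r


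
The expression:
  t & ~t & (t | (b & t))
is never true.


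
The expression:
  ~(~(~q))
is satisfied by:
  {q: False}


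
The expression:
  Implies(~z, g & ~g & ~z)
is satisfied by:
  {z: True}


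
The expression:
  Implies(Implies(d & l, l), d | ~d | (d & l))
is always true.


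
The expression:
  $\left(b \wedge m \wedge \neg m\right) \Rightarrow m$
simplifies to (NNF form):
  $\text{True}$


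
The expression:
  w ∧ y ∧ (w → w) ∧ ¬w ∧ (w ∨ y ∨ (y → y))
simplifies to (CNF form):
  False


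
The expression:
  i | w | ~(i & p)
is always true.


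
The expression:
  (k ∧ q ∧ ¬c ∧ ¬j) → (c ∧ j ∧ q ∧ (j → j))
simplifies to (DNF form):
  c ∨ j ∨ ¬k ∨ ¬q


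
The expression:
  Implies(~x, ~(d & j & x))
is always true.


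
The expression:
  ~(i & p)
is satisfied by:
  {p: False, i: False}
  {i: True, p: False}
  {p: True, i: False}


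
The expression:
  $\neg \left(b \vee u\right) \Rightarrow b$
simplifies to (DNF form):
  $b \vee u$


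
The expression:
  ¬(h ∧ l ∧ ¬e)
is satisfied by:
  {e: True, l: False, h: False}
  {l: False, h: False, e: False}
  {h: True, e: True, l: False}
  {h: True, l: False, e: False}
  {e: True, l: True, h: False}
  {l: True, e: False, h: False}
  {h: True, l: True, e: True}


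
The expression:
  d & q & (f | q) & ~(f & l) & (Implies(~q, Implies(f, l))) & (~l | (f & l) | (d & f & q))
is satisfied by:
  {d: True, q: True, l: False}


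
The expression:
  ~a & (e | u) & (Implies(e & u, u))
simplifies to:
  ~a & (e | u)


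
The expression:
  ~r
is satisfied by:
  {r: False}


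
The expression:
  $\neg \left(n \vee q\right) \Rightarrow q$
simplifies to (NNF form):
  $n \vee q$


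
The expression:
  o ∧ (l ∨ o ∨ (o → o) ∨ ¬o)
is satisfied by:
  {o: True}


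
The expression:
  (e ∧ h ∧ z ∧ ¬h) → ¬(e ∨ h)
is always true.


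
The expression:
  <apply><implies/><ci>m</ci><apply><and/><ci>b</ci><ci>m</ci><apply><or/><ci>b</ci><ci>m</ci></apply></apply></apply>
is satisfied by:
  {b: True, m: False}
  {m: False, b: False}
  {m: True, b: True}


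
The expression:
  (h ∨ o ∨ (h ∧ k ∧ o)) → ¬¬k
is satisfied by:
  {k: True, o: False, h: False}
  {k: True, h: True, o: False}
  {k: True, o: True, h: False}
  {k: True, h: True, o: True}
  {h: False, o: False, k: False}


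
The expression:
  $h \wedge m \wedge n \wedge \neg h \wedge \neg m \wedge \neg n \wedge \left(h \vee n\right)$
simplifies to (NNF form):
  $\text{False}$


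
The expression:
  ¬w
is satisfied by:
  {w: False}


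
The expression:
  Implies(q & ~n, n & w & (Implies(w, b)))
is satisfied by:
  {n: True, q: False}
  {q: False, n: False}
  {q: True, n: True}


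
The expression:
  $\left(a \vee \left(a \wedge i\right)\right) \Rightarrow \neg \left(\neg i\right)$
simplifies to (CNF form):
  $i \vee \neg a$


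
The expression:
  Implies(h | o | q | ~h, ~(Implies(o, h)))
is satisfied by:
  {o: True, h: False}


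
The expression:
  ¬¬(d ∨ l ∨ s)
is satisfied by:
  {d: True, l: True, s: True}
  {d: True, l: True, s: False}
  {d: True, s: True, l: False}
  {d: True, s: False, l: False}
  {l: True, s: True, d: False}
  {l: True, s: False, d: False}
  {s: True, l: False, d: False}


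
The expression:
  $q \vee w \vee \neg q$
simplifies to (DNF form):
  $\text{True}$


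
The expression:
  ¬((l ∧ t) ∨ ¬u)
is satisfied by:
  {u: True, l: False, t: False}
  {u: True, t: True, l: False}
  {u: True, l: True, t: False}


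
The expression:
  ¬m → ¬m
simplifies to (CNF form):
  True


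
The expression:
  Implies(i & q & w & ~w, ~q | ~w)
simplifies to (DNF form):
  True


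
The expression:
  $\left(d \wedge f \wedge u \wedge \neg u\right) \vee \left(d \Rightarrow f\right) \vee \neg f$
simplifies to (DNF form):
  $\text{True}$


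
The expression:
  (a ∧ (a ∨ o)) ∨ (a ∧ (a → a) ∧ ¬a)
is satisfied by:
  {a: True}


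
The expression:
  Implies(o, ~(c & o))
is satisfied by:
  {c: False, o: False}
  {o: True, c: False}
  {c: True, o: False}


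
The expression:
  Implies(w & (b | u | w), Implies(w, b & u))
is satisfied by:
  {b: True, u: True, w: False}
  {b: True, u: False, w: False}
  {u: True, b: False, w: False}
  {b: False, u: False, w: False}
  {b: True, w: True, u: True}


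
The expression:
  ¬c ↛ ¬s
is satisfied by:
  {s: True, c: False}


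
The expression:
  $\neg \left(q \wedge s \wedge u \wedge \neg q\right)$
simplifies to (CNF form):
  $\text{True}$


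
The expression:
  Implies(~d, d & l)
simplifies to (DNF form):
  d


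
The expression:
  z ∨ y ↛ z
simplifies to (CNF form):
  y ∨ z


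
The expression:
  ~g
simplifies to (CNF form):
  ~g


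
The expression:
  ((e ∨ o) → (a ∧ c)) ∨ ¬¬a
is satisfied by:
  {a: True, e: False, o: False}
  {a: True, o: True, e: False}
  {a: True, e: True, o: False}
  {a: True, o: True, e: True}
  {o: False, e: False, a: False}


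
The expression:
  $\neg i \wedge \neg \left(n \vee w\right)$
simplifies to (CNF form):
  $\neg i \wedge \neg n \wedge \neg w$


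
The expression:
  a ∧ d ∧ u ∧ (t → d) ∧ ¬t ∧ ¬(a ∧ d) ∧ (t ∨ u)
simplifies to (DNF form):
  False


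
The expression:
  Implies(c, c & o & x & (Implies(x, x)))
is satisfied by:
  {x: True, o: True, c: False}
  {x: True, o: False, c: False}
  {o: True, x: False, c: False}
  {x: False, o: False, c: False}
  {x: True, c: True, o: True}


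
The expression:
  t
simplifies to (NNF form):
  t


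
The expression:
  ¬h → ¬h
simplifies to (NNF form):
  True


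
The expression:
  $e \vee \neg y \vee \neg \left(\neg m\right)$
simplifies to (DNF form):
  $e \vee m \vee \neg y$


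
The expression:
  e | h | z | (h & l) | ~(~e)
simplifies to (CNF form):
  e | h | z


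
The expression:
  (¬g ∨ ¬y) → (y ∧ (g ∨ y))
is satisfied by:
  {y: True}


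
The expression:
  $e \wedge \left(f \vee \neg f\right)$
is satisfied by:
  {e: True}


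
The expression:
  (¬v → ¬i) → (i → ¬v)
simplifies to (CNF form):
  ¬i ∨ ¬v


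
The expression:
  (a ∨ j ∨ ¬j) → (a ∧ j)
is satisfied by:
  {a: True, j: True}


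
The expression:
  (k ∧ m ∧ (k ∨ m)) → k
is always true.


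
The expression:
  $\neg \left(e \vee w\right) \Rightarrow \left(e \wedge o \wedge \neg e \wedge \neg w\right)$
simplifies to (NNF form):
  $e \vee w$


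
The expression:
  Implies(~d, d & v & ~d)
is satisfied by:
  {d: True}


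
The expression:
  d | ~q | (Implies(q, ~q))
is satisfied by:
  {d: True, q: False}
  {q: False, d: False}
  {q: True, d: True}


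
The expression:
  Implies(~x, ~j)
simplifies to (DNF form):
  x | ~j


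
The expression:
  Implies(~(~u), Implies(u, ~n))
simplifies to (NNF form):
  ~n | ~u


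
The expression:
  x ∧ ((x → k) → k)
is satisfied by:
  {x: True}


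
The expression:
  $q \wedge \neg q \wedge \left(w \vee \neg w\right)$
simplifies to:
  $\text{False}$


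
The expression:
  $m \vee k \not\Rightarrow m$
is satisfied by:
  {k: True, m: True}
  {k: True, m: False}
  {m: True, k: False}


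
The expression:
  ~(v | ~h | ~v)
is never true.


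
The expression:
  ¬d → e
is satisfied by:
  {d: True, e: True}
  {d: True, e: False}
  {e: True, d: False}


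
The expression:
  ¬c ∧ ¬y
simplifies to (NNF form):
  ¬c ∧ ¬y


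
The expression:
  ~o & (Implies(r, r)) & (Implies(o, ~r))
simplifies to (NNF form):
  ~o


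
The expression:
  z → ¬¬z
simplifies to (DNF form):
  True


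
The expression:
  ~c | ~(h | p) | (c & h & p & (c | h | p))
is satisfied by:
  {p: False, c: False, h: False}
  {h: True, p: False, c: False}
  {p: True, h: False, c: False}
  {h: True, p: True, c: False}
  {c: True, h: False, p: False}
  {h: True, c: True, p: True}


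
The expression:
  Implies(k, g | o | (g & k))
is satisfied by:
  {o: True, g: True, k: False}
  {o: True, k: False, g: False}
  {g: True, k: False, o: False}
  {g: False, k: False, o: False}
  {o: True, g: True, k: True}
  {o: True, k: True, g: False}
  {g: True, k: True, o: False}


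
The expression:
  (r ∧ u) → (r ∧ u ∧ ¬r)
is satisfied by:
  {u: False, r: False}
  {r: True, u: False}
  {u: True, r: False}


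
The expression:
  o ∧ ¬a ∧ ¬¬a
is never true.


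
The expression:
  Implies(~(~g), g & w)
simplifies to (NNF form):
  w | ~g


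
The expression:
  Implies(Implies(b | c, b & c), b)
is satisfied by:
  {b: True, c: True}
  {b: True, c: False}
  {c: True, b: False}


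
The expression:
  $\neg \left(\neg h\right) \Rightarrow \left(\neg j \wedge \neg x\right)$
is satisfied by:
  {j: False, h: False, x: False}
  {x: True, j: False, h: False}
  {j: True, x: False, h: False}
  {x: True, j: True, h: False}
  {h: True, x: False, j: False}


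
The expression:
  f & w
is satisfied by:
  {w: True, f: True}


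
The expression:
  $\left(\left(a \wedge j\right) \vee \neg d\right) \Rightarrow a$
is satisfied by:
  {a: True, d: True}
  {a: True, d: False}
  {d: True, a: False}


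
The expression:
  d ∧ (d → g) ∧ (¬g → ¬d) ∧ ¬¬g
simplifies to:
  d ∧ g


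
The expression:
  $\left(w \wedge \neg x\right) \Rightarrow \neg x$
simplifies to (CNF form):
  $\text{True}$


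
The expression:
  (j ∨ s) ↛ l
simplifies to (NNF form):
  ¬l ∧ (j ∨ s)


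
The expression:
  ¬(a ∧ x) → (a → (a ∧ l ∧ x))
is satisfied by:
  {x: True, a: False}
  {a: False, x: False}
  {a: True, x: True}


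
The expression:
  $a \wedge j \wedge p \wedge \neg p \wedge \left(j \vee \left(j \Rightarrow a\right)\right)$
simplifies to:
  $\text{False}$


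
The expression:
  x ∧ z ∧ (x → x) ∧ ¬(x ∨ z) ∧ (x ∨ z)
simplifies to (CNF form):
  False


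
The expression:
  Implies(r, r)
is always true.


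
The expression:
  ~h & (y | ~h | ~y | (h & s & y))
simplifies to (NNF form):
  ~h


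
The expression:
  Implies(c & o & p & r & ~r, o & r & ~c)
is always true.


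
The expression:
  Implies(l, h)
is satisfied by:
  {h: True, l: False}
  {l: False, h: False}
  {l: True, h: True}


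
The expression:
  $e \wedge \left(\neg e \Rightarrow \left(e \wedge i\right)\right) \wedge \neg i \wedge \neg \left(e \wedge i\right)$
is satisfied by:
  {e: True, i: False}


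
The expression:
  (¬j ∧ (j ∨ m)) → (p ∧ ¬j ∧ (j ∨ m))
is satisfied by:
  {p: True, j: True, m: False}
  {p: True, j: False, m: False}
  {j: True, p: False, m: False}
  {p: False, j: False, m: False}
  {p: True, m: True, j: True}
  {p: True, m: True, j: False}
  {m: True, j: True, p: False}


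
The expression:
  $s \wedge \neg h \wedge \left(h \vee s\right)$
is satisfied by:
  {s: True, h: False}


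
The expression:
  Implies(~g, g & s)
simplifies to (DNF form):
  g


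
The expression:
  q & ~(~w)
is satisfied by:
  {w: True, q: True}


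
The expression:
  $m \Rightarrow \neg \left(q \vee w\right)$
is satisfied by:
  {q: False, m: False, w: False}
  {w: True, q: False, m: False}
  {q: True, w: False, m: False}
  {w: True, q: True, m: False}
  {m: True, w: False, q: False}


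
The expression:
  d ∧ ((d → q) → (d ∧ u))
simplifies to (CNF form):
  d ∧ (u ∨ ¬q)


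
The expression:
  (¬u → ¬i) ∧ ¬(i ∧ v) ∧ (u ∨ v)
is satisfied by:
  {u: True, i: False, v: False}
  {v: True, u: True, i: False}
  {v: True, i: False, u: False}
  {u: True, i: True, v: False}


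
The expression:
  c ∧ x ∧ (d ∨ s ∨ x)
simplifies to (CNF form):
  c ∧ x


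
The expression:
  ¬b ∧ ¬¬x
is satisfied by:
  {x: True, b: False}


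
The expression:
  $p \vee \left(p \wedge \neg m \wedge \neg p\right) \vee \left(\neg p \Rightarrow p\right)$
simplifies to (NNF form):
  $p$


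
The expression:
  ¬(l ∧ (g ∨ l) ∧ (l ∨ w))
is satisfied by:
  {l: False}


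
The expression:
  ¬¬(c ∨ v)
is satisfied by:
  {c: True, v: True}
  {c: True, v: False}
  {v: True, c: False}


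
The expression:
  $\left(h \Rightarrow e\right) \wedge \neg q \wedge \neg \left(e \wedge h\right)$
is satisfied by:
  {q: False, h: False}


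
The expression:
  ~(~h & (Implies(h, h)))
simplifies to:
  h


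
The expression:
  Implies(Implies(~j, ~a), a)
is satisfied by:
  {a: True}


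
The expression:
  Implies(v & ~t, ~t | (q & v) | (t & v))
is always true.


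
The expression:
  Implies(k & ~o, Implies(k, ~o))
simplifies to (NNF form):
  True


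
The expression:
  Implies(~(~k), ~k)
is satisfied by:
  {k: False}


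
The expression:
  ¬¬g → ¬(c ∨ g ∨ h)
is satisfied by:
  {g: False}


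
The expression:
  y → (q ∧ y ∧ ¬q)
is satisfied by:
  {y: False}


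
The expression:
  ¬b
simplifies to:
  ¬b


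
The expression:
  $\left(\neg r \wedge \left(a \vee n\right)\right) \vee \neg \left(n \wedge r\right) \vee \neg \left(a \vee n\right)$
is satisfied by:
  {n: False, r: False}
  {r: True, n: False}
  {n: True, r: False}


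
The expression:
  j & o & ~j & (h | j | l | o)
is never true.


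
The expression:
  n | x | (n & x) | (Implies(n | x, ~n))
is always true.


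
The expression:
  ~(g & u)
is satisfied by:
  {g: False, u: False}
  {u: True, g: False}
  {g: True, u: False}


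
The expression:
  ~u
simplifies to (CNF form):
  ~u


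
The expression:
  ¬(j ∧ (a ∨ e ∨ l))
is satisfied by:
  {l: False, a: False, j: False, e: False}
  {e: True, l: False, a: False, j: False}
  {a: True, e: False, l: False, j: False}
  {e: True, a: True, l: False, j: False}
  {l: True, e: False, a: False, j: False}
  {e: True, l: True, a: False, j: False}
  {a: True, l: True, e: False, j: False}
  {e: True, a: True, l: True, j: False}
  {j: True, e: False, l: False, a: False}


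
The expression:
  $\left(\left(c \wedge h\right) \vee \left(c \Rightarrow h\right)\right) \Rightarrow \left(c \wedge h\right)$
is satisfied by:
  {c: True}


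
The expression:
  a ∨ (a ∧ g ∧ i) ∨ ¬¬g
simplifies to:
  a ∨ g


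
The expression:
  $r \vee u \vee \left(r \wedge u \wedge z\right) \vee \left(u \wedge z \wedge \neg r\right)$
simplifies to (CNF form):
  $r \vee u$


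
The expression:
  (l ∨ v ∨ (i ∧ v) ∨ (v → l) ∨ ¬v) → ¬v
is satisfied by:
  {v: False}


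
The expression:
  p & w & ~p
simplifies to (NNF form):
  False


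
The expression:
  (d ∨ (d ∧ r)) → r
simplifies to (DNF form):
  r ∨ ¬d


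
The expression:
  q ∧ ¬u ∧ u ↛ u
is never true.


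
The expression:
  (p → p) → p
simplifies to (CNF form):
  p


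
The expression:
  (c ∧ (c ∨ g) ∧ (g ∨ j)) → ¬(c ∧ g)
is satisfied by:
  {g: False, c: False}
  {c: True, g: False}
  {g: True, c: False}


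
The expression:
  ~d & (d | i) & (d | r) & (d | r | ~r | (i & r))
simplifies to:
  i & r & ~d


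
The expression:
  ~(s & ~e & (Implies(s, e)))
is always true.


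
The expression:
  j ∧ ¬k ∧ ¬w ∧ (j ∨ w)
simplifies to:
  j ∧ ¬k ∧ ¬w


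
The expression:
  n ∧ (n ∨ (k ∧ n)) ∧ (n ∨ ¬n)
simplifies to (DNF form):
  n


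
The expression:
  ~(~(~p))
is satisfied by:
  {p: False}


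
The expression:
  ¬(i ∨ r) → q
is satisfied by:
  {i: True, r: True, q: True}
  {i: True, r: True, q: False}
  {i: True, q: True, r: False}
  {i: True, q: False, r: False}
  {r: True, q: True, i: False}
  {r: True, q: False, i: False}
  {q: True, r: False, i: False}


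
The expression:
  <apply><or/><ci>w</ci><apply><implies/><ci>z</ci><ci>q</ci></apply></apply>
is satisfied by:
  {q: True, w: True, z: False}
  {q: True, w: False, z: False}
  {w: True, q: False, z: False}
  {q: False, w: False, z: False}
  {q: True, z: True, w: True}
  {q: True, z: True, w: False}
  {z: True, w: True, q: False}


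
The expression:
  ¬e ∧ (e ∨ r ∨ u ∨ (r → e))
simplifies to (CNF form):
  ¬e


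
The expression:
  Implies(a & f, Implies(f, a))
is always true.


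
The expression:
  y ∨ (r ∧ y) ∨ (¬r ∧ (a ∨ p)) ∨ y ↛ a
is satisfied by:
  {a: True, y: True, p: True, r: False}
  {a: True, y: True, p: False, r: False}
  {y: True, p: True, a: False, r: False}
  {y: True, a: False, p: False, r: False}
  {a: True, r: True, y: True, p: True}
  {a: True, r: True, y: True, p: False}
  {r: True, y: True, p: True, a: False}
  {r: True, y: True, a: False, p: False}
  {a: True, p: True, y: False, r: False}
  {a: True, p: False, y: False, r: False}
  {p: True, a: False, y: False, r: False}


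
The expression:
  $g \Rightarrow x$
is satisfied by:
  {x: True, g: False}
  {g: False, x: False}
  {g: True, x: True}


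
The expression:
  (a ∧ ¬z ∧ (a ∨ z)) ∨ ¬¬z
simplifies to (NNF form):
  a ∨ z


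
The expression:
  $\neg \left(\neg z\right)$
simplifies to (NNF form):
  $z$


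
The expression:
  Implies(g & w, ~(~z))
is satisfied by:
  {z: True, w: False, g: False}
  {w: False, g: False, z: False}
  {g: True, z: True, w: False}
  {g: True, w: False, z: False}
  {z: True, w: True, g: False}
  {w: True, z: False, g: False}
  {g: True, w: True, z: True}


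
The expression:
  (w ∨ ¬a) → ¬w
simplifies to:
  ¬w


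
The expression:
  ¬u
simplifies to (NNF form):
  ¬u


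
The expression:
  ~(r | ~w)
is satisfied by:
  {w: True, r: False}


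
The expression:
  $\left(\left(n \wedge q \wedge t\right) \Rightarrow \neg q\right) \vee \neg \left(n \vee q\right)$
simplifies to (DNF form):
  $\neg n \vee \neg q \vee \neg t$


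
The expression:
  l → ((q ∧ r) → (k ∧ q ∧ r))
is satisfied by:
  {k: True, l: False, q: False, r: False}
  {k: False, l: False, q: False, r: False}
  {r: True, k: True, l: False, q: False}
  {r: True, k: False, l: False, q: False}
  {k: True, q: True, r: False, l: False}
  {q: True, r: False, l: False, k: False}
  {r: True, q: True, k: True, l: False}
  {r: True, q: True, k: False, l: False}
  {k: True, l: True, r: False, q: False}
  {l: True, r: False, q: False, k: False}
  {k: True, r: True, l: True, q: False}
  {r: True, l: True, k: False, q: False}
  {k: True, q: True, l: True, r: False}
  {q: True, l: True, r: False, k: False}
  {r: True, q: True, l: True, k: True}


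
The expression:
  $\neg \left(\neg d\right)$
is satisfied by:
  {d: True}


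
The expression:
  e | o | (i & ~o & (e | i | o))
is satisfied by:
  {i: True, o: True, e: True}
  {i: True, o: True, e: False}
  {i: True, e: True, o: False}
  {i: True, e: False, o: False}
  {o: True, e: True, i: False}
  {o: True, e: False, i: False}
  {e: True, o: False, i: False}


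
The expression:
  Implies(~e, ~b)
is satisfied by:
  {e: True, b: False}
  {b: False, e: False}
  {b: True, e: True}


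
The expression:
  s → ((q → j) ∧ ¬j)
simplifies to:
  (¬j ∧ ¬q) ∨ ¬s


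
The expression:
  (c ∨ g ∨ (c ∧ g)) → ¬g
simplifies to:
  ¬g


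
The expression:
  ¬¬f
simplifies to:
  f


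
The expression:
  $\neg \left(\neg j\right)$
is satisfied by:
  {j: True}


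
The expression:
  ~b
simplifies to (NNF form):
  ~b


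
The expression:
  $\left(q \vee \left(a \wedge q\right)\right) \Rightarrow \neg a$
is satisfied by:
  {q: False, a: False}
  {a: True, q: False}
  {q: True, a: False}


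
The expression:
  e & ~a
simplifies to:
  e & ~a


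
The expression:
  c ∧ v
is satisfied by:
  {c: True, v: True}


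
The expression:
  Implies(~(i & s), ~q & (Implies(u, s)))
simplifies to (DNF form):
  (i & s) | (s & ~q) | (~q & ~u)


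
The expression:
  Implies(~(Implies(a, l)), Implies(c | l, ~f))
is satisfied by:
  {l: True, c: False, a: False, f: False}
  {f: False, c: False, l: False, a: False}
  {f: True, l: True, c: False, a: False}
  {f: True, c: False, l: False, a: False}
  {a: True, l: True, f: False, c: False}
  {a: True, f: False, c: False, l: False}
  {a: True, f: True, l: True, c: False}
  {a: True, f: True, c: False, l: False}
  {l: True, c: True, a: False, f: False}
  {c: True, a: False, l: False, f: False}
  {f: True, c: True, l: True, a: False}
  {f: True, c: True, a: False, l: False}
  {l: True, c: True, a: True, f: False}
  {c: True, a: True, f: False, l: False}
  {f: True, c: True, a: True, l: True}


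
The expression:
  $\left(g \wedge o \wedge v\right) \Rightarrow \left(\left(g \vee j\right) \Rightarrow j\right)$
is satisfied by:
  {j: True, v: False, o: False, g: False}
  {j: False, v: False, o: False, g: False}
  {g: True, j: True, v: False, o: False}
  {g: True, j: False, v: False, o: False}
  {o: True, j: True, v: False, g: False}
  {o: True, j: False, v: False, g: False}
  {g: True, o: True, j: True, v: False}
  {g: True, o: True, j: False, v: False}
  {v: True, j: True, g: False, o: False}
  {v: True, j: False, g: False, o: False}
  {g: True, v: True, j: True, o: False}
  {g: True, v: True, j: False, o: False}
  {o: True, v: True, j: True, g: False}
  {o: True, v: True, j: False, g: False}
  {o: True, v: True, g: True, j: True}


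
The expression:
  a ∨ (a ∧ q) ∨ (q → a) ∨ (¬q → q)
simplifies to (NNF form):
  True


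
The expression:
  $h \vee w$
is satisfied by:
  {h: True, w: True}
  {h: True, w: False}
  {w: True, h: False}


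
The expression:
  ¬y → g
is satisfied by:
  {y: True, g: True}
  {y: True, g: False}
  {g: True, y: False}


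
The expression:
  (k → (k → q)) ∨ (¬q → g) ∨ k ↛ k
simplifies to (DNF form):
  g ∨ q ∨ ¬k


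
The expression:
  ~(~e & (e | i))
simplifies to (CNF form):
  e | ~i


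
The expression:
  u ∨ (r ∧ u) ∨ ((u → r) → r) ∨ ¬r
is always true.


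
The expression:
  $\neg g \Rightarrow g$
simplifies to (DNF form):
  $g$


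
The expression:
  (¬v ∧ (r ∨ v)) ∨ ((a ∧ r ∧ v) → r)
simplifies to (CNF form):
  True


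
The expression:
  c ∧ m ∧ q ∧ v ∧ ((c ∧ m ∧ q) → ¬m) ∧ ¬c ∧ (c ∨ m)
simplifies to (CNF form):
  False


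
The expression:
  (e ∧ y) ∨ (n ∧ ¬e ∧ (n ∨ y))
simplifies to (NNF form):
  (e ∧ y) ∨ (n ∧ ¬e)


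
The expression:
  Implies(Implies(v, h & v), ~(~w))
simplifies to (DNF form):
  w | (v & ~h)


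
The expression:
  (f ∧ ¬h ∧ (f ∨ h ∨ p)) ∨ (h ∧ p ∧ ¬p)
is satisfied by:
  {f: True, h: False}


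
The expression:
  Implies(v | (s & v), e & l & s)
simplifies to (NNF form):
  ~v | (e & l & s)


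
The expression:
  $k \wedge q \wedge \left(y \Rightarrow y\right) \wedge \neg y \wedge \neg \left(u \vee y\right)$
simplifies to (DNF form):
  $k \wedge q \wedge \neg u \wedge \neg y$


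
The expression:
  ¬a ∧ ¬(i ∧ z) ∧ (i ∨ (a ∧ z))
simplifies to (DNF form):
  i ∧ ¬a ∧ ¬z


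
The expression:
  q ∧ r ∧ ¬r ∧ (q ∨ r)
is never true.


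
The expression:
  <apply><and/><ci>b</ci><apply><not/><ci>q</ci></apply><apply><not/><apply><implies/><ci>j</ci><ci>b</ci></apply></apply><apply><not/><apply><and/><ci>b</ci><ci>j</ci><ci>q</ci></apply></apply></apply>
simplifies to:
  <false/>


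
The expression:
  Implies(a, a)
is always true.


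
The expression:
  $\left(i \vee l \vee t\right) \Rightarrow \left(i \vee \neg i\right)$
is always true.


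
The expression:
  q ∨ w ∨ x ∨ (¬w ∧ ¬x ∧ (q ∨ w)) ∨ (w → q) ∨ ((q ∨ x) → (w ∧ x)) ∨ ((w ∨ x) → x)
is always true.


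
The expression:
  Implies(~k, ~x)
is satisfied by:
  {k: True, x: False}
  {x: False, k: False}
  {x: True, k: True}


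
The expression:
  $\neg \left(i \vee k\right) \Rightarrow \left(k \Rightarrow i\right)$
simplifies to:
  $\text{True}$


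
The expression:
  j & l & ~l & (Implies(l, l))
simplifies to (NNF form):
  False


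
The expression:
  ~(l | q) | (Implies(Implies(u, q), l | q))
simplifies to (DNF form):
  True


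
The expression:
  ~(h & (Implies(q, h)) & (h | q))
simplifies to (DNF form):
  ~h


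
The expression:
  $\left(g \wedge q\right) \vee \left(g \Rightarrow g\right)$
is always true.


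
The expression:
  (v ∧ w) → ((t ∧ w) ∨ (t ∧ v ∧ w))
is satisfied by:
  {t: True, w: False, v: False}
  {w: False, v: False, t: False}
  {t: True, v: True, w: False}
  {v: True, w: False, t: False}
  {t: True, w: True, v: False}
  {w: True, t: False, v: False}
  {t: True, v: True, w: True}


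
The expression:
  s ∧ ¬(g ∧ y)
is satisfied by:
  {s: True, g: False, y: False}
  {s: True, y: True, g: False}
  {s: True, g: True, y: False}


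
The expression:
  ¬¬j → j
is always true.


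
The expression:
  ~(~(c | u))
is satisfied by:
  {c: True, u: True}
  {c: True, u: False}
  {u: True, c: False}


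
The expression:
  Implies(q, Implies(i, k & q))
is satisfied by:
  {k: True, q: False, i: False}
  {q: False, i: False, k: False}
  {i: True, k: True, q: False}
  {i: True, q: False, k: False}
  {k: True, q: True, i: False}
  {q: True, k: False, i: False}
  {i: True, q: True, k: True}


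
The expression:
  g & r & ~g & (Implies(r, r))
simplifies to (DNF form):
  False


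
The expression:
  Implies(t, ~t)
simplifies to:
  ~t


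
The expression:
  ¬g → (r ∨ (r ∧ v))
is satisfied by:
  {r: True, g: True}
  {r: True, g: False}
  {g: True, r: False}


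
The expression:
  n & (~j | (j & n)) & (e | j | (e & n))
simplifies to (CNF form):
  n & (e | j)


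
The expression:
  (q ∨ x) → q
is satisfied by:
  {q: True, x: False}
  {x: False, q: False}
  {x: True, q: True}


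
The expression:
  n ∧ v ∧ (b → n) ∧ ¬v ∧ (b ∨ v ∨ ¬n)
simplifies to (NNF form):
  False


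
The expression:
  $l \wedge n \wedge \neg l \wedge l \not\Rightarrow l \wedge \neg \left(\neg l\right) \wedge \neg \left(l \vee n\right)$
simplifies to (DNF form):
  $\text{False}$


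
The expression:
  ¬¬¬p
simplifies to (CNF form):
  ¬p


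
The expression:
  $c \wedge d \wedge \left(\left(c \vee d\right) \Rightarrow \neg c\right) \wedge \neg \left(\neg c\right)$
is never true.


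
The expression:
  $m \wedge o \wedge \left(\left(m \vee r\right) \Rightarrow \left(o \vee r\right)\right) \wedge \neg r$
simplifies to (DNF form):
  $m \wedge o \wedge \neg r$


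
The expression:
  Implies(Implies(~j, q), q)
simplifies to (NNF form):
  q | ~j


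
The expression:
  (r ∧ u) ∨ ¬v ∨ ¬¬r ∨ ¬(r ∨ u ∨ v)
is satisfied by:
  {r: True, v: False}
  {v: False, r: False}
  {v: True, r: True}


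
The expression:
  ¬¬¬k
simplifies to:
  ¬k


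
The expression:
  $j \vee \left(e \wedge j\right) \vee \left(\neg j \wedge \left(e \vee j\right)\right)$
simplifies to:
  $e \vee j$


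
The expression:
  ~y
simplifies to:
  ~y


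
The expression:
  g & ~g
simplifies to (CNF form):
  False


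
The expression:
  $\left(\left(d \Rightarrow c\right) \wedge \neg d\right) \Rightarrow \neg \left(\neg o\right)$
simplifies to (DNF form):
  $d \vee o$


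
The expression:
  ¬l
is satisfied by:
  {l: False}


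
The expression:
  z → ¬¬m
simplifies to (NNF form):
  m ∨ ¬z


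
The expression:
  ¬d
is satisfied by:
  {d: False}


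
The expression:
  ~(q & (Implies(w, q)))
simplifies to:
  ~q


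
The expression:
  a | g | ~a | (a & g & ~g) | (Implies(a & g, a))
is always true.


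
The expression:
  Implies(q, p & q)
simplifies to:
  p | ~q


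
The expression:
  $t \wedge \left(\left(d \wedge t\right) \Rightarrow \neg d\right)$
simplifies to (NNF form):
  $t \wedge \neg d$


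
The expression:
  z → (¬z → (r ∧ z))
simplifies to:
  True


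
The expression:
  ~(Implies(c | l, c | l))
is never true.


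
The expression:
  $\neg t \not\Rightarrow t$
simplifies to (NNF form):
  $\neg t$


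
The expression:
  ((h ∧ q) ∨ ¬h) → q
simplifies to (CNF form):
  h ∨ q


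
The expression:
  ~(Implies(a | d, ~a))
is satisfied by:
  {a: True}


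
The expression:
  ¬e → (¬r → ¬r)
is always true.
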